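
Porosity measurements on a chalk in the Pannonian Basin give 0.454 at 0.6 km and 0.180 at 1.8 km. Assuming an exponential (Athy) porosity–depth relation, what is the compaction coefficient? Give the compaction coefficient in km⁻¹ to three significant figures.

Athy: n(z) = n₀ e^(−βz) ⇒ n₁/n₂ = e^{β(z₂−z₁)} ⇒ β = ln(n₁/n₂)/(z₂−z₁)
β = ln(0.454/0.18) / (1.8 − 0.6) = ln(2.522) / 1.2 = 0.9251 / 1.2 = 0.771 km⁻¹

0.771 km⁻¹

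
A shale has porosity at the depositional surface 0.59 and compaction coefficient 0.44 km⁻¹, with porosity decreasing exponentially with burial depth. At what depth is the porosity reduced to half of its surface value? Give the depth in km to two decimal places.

1.58 km

φ/φ₀ = 1/2 ⇒ exp(−c·Z) = 1/2 ⇒ Z = ln(2) / c
Z = 0.6931 / 0.44 = 1.575 km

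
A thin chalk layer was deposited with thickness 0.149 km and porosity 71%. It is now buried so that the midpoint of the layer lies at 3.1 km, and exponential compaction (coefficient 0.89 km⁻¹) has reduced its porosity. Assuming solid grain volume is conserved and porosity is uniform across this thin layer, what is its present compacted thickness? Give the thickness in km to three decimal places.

Porosity at 3.1 km: n = 0.71·exp(−0.89×3.1) = 0.0450
Solid-volume conservation: h(1−n) = h₀(1−n₀) ⇒ h = h₀·(1−n₀)/(1−n)
h = 0.149 × (1 − 0.71)/(1 − 0.0450) = 0.149 × 0.3037 = 0.0452 km

0.045 km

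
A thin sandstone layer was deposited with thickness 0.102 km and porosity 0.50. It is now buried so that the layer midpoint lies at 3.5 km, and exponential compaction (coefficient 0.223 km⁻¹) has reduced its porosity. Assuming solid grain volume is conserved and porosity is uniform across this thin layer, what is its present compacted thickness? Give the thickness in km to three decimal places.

0.066 km

Porosity at 3.5 km: phi = 0.5·exp(−0.223×3.5) = 0.2291
Solid-volume conservation: h(1−phi) = h₀(1−phi₀) ⇒ h = h₀·(1−phi₀)/(1−phi)
h = 0.102 × (1 − 0.5)/(1 − 0.2291) = 0.102 × 0.6486 = 0.0662 km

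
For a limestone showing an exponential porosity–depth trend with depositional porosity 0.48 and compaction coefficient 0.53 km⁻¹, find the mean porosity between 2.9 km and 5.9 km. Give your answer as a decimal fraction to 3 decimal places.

0.052

⟨φ⟩ = (1/(d₂−d₁)) ∫ φ₀ e^(−βd) dd = φ₀·(e^(−β·d₁) − e^(−β·d₂)) / (β·(d₂−d₁))
e^(−0.53×2.9) = 0.2150; e^(−0.53×5.9) = 0.0438
⟨φ⟩ = 0.48 × (0.2150 − 0.0438) / (0.53 × 3) = 0.48 × 0.1077 = 0.0517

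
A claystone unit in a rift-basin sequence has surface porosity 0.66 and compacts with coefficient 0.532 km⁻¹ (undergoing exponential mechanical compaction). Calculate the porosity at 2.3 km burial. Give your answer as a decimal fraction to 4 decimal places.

phi = phi₀·exp(−c·z) = 0.66 × exp(−0.532 × 2.3) = 0.66 × exp(−1.224)
  = 0.66 × 0.2942 = 0.1942

0.1942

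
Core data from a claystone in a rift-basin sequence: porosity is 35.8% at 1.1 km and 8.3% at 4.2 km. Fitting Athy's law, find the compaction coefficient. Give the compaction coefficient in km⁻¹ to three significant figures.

0.472 km⁻¹

Athy: φ(Z) = φ₀ e^(−kZ) ⇒ φ₁/φ₂ = e^{k(Z₂−Z₁)} ⇒ k = ln(φ₁/φ₂)/(Z₂−Z₁)
k = ln(0.358/0.083) / (4.2 − 1.1) = ln(4.313) / 3.1 = 1.4617 / 3.1 = 0.4715 km⁻¹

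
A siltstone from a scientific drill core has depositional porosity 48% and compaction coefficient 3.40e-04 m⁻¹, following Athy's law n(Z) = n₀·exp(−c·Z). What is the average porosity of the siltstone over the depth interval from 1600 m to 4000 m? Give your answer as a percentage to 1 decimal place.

Working in km (1 km = 1000 m; c in km⁻¹ = c in m⁻¹ × 1000):
⟨n⟩ = (1/(Z₂−Z₁)) ∫ n₀ e^(−cZ) dZ = n₀·(e^(−c·Z₁) − e^(−c·Z₂)) / (c·(Z₂−Z₁))
e^(−0.34×1.6) = 0.5804; e^(−0.34×4) = 0.2567
⟨n⟩ = 0.48 × (0.5804 − 0.2567) / (0.34 × 2.4) = 0.48 × 0.3968 = 0.1904

19.0%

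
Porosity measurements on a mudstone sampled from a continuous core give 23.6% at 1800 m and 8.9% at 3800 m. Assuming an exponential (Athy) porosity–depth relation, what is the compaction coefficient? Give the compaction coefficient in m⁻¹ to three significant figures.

0.000488 m⁻¹

Working in km (1 km = 1000 m; k in km⁻¹ = k in m⁻¹ × 1000):
Athy: φ(Z) = φ₀ e^(−kZ) ⇒ φ₁/φ₂ = e^{k(Z₂−Z₁)} ⇒ k = ln(φ₁/φ₂)/(Z₂−Z₁)
k = ln(0.236/0.089) / (3.8 − 1.8) = ln(2.652) / 2 = 0.9752 / 2 = 0.4876 km⁻¹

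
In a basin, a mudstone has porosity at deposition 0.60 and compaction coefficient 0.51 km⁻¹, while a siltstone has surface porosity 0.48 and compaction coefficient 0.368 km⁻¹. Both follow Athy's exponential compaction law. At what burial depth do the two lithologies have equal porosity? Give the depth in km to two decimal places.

Set phi₀ₐ e^(−cₐZ) = phi₀ᵦ e^(−cᵦZ) ⇒ ln(phi₀ₐ/phi₀ᵦ) = (cₐ − cᵦ)·Z
Z = ln(0.6/0.48) / (0.51 − 0.368) = 0.2231 / 0.142 = 1.571 km

1.57 km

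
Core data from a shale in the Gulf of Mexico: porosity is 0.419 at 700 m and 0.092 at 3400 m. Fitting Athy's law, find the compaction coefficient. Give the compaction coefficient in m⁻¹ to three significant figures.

Working in km (1 km = 1000 m; β in km⁻¹ = β in m⁻¹ × 1000):
Athy: φ(z) = φ₀ e^(−βz) ⇒ φ₁/φ₂ = e^{β(z₂−z₁)} ⇒ β = ln(φ₁/φ₂)/(z₂−z₁)
β = ln(0.419/0.092) / (3.4 − 0.7) = ln(4.554) / 2.7 = 1.5161 / 2.7 = 0.5615 km⁻¹

0.000562 m⁻¹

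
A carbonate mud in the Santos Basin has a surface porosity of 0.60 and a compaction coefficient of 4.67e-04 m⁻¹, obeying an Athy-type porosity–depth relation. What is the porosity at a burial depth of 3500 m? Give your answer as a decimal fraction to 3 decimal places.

0.117

Working in km (1 km = 1000 m; k in km⁻¹ = k in m⁻¹ × 1000):
n = n₀·exp(−k·z) = 0.6 × exp(−0.467 × 3.5) = 0.6 × exp(−1.635)
  = 0.6 × 0.1950 = 0.1170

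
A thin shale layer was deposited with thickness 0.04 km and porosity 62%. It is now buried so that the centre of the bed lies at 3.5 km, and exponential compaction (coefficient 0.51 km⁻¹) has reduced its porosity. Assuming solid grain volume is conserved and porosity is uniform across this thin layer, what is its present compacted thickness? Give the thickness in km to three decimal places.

0.017 km

Porosity at 3.5 km: phi = 0.62·exp(−0.51×3.5) = 0.1040
Solid-volume conservation: h(1−phi) = h₀(1−phi₀) ⇒ h = h₀·(1−phi₀)/(1−phi)
h = 0.04 × (1 − 0.62)/(1 − 0.1040) = 0.04 × 0.4241 = 0.0170 km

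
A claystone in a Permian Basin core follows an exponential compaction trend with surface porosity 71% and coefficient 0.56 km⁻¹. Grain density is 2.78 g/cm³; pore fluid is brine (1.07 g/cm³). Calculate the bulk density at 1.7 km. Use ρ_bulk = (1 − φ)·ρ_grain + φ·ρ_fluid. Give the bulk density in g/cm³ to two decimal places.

Porosity at depth: φ = 0.71·exp(−0.56×1.7) = 0.71×0.3860 = 0.2740
Bulk density: ρ_b = (1−φ)ρ_g + φ·ρ_f = 0.7260×2.78 + 0.2740×1.07
       = 2.018 + 0.293 = 2.311 g/cm³

2.31 g/cm³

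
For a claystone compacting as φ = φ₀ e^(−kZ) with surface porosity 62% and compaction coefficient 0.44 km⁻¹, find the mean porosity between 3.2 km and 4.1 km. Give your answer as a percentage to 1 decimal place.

⟨φ⟩ = (1/(Z₂−Z₁)) ∫ φ₀ e^(−kZ) dZ = φ₀·(e^(−k·Z₁) − e^(−k·Z₂)) / (k·(Z₂−Z₁))
e^(−0.44×3.2) = 0.2446; e^(−0.44×4.1) = 0.1646
⟨φ⟩ = 0.62 × (0.2446 − 0.1646) / (0.44 × 0.9) = 0.62 × 0.2020 = 0.1252

12.5%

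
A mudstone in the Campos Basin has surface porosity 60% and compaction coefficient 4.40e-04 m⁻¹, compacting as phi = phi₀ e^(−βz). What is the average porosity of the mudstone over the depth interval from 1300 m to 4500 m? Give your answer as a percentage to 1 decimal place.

18.2%

Working in km (1 km = 1000 m; β in km⁻¹ = β in m⁻¹ × 1000):
⟨phi⟩ = (1/(z₂−z₁)) ∫ phi₀ e^(−βz) dz = phi₀·(e^(−β·z₁) − e^(−β·z₂)) / (β·(z₂−z₁))
e^(−0.44×1.3) = 0.5644; e^(−0.44×4.5) = 0.1381
⟨phi⟩ = 0.6 × (0.5644 − 0.1381) / (0.44 × 3.2) = 0.6 × 0.3028 = 0.1817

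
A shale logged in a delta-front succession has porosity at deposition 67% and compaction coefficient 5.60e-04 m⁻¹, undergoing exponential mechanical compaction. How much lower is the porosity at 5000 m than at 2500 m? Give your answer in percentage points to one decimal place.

Working in km (1 km = 1000 m; c in km⁻¹ = c in m⁻¹ × 1000):
φ(2.5) = 0.67·e^(−0.56×2.5) = 0.1652
φ(5) = 0.67·e^(−0.56×5) = 0.0407
Δφ = 0.1652 − 0.0407 = 0.1245

12.4 percentage points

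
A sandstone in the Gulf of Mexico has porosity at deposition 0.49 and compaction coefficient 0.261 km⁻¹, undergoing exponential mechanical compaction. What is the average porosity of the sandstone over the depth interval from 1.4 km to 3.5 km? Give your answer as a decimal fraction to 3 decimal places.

⟨φ⟩ = (1/(Z₂−Z₁)) ∫ φ₀ e^(−cZ) dZ = φ₀·(e^(−c·Z₁) − e^(−c·Z₂)) / (c·(Z₂−Z₁))
e^(−0.261×1.4) = 0.6939; e^(−0.261×3.5) = 0.4011
⟨φ⟩ = 0.49 × (0.6939 − 0.4011) / (0.261 × 2.1) = 0.49 × 0.5342 = 0.2618

0.262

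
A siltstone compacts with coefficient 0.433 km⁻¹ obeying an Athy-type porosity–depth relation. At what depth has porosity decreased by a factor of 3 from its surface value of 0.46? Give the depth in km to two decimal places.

phi/phi₀ = 1/3 ⇒ exp(−β·d) = 1/3 ⇒ d = ln(3) / β
d = 1.0986 / 0.433 = 2.537 km

2.54 km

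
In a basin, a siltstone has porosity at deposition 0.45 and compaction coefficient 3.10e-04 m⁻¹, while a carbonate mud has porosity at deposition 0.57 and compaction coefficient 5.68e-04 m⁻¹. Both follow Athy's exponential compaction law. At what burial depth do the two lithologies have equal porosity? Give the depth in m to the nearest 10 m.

920 m

Working in km (1 km = 1000 m; k in km⁻¹ = k in m⁻¹ × 1000):
Set φ₀ₐ e^(−kₐZ) = φ₀ᵦ e^(−kᵦZ) ⇒ ln(φ₀ₐ/φ₀ᵦ) = (kₐ − kᵦ)·Z
Z = ln(0.45/0.57) / (0.31 − 0.568) = -0.2364 / -0.258 = 0.916 km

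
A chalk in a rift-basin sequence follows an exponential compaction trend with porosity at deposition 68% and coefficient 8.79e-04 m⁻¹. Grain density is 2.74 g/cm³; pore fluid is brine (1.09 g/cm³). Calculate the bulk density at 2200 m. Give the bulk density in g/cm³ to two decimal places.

Working in km (1 km = 1000 m; k in km⁻¹ = k in m⁻¹ × 1000):
Porosity at depth: phi = 0.68·exp(−0.879×2.2) = 0.68×0.1446 = 0.0983
Bulk density: ρ_b = (1−phi)ρ_g + phi·ρ_f = 0.9017×2.74 + 0.0983×1.09
       = 2.471 + 0.107 = 2.578 g/cm³

2.58 g/cm³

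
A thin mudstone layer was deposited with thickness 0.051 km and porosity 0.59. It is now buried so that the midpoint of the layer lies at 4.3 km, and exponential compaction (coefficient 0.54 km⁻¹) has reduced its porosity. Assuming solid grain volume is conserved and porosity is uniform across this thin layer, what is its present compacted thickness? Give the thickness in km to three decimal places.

0.022 km

Porosity at 4.3 km: n = 0.59·exp(−0.54×4.3) = 0.0579
Solid-volume conservation: h(1−n) = h₀(1−n₀) ⇒ h = h₀·(1−n₀)/(1−n)
h = 0.051 × (1 − 0.59)/(1 − 0.0579) = 0.051 × 0.4352 = 0.0222 km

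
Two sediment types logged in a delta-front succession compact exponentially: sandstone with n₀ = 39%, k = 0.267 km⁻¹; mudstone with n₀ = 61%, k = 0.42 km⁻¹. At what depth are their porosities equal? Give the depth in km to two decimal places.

2.92 km

Set n₀ₐ e^(−kₐd) = n₀ᵦ e^(−kᵦd) ⇒ ln(n₀ₐ/n₀ᵦ) = (kₐ − kᵦ)·d
d = ln(0.39/0.61) / (0.267 − 0.42) = -0.4473 / -0.153 = 2.924 km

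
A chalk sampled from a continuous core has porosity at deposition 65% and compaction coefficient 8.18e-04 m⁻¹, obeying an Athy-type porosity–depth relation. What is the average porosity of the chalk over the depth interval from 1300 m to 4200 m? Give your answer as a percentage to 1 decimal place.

8.6%

Working in km (1 km = 1000 m; k in km⁻¹ = k in m⁻¹ × 1000):
⟨φ⟩ = (1/(z₂−z₁)) ∫ φ₀ e^(−kz) dz = φ₀·(e^(−k·z₁) − e^(−k·z₂)) / (k·(z₂−z₁))
e^(−0.818×1.3) = 0.3453; e^(−0.818×4.2) = 0.0322
⟨φ⟩ = 0.65 × (0.3453 − 0.0322) / (0.818 × 2.9) = 0.65 × 0.1320 = 0.0858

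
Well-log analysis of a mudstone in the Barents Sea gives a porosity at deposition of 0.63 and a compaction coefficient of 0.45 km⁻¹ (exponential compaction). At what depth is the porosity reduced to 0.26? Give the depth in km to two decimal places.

1.97 km

Invert Athy's law: d = ln(n₀/n) / c
d = ln(0.63/0.26) / 0.45 = ln(2.423) / 0.45 = 0.8850 / 0.45 = 1.967 km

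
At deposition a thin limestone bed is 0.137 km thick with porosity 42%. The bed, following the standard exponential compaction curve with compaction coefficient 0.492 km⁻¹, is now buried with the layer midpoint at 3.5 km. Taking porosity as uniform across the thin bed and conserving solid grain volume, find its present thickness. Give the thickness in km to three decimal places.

0.086 km

Porosity at 3.5 km: phi = 0.42·exp(−0.492×3.5) = 0.0751
Solid-volume conservation: h(1−phi) = h₀(1−phi₀) ⇒ h = h₀·(1−phi₀)/(1−phi)
h = 0.137 × (1 − 0.42)/(1 − 0.0751) = 0.137 × 0.6271 = 0.0859 km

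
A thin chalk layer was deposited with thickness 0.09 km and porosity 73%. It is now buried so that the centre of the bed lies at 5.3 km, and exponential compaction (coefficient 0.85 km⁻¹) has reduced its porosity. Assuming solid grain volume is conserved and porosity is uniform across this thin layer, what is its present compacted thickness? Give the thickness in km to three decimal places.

Porosity at 5.3 km: n = 0.73·exp(−0.85×5.3) = 0.0081
Solid-volume conservation: h(1−n) = h₀(1−n₀) ⇒ h = h₀·(1−n₀)/(1−n)
h = 0.09 × (1 − 0.73)/(1 − 0.0081) = 0.09 × 0.2722 = 0.0245 km

0.024 km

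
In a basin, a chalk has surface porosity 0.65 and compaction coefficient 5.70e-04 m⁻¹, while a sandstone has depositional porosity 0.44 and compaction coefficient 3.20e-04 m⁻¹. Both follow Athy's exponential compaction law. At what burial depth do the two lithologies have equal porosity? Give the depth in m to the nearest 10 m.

Working in km (1 km = 1000 m; β in km⁻¹ = β in m⁻¹ × 1000):
Set phi₀ₐ e^(−βₐz) = phi₀ᵦ e^(−βᵦz) ⇒ ln(phi₀ₐ/phi₀ᵦ) = (βₐ − βᵦ)·z
z = ln(0.65/0.44) / (0.57 − 0.32) = 0.3902 / 0.25 = 1.561 km

1560 m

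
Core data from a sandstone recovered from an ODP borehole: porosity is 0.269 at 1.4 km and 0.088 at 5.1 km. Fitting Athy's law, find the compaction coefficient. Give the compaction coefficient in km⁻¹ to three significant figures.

Athy: n(Z) = n₀ e^(−βZ) ⇒ n₁/n₂ = e^{β(Z₂−Z₁)} ⇒ β = ln(n₁/n₂)/(Z₂−Z₁)
β = ln(0.269/0.088) / (5.1 − 1.4) = ln(3.057) / 3.7 = 1.1174 / 3.7 = 0.302 km⁻¹

0.302 km⁻¹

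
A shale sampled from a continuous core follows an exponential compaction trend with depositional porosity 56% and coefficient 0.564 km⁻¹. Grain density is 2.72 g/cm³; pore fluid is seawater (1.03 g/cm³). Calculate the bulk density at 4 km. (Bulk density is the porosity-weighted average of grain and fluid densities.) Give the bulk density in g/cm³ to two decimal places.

Porosity at depth: phi = 0.56·exp(−0.564×4) = 0.56×0.1048 = 0.0587
Bulk density: ρ_b = (1−phi)ρ_g + phi·ρ_f = 0.9413×2.72 + 0.0587×1.03
       = 2.560 + 0.060 = 2.621 g/cm³

2.62 g/cm³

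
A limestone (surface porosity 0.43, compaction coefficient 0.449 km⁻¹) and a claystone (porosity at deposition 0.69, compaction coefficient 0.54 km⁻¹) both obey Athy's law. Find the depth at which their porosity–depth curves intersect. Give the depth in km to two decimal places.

5.20 km

Set n₀ₐ e^(−βₐZ) = n₀ᵦ e^(−βᵦZ) ⇒ ln(n₀ₐ/n₀ᵦ) = (βₐ − βᵦ)·Z
Z = ln(0.43/0.69) / (0.449 − 0.54) = -0.4729 / -0.091 = 5.197 km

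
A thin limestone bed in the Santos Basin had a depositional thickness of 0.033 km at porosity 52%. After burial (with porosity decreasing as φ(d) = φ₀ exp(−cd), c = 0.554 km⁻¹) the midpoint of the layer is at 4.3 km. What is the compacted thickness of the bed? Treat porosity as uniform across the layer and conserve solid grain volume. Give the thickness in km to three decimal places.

0.017 km

Porosity at 4.3 km: φ = 0.52·exp(−0.554×4.3) = 0.0480
Solid-volume conservation: h(1−φ) = h₀(1−φ₀) ⇒ h = h₀·(1−φ₀)/(1−φ)
h = 0.033 × (1 − 0.52)/(1 − 0.0480) = 0.033 × 0.5042 = 0.0166 km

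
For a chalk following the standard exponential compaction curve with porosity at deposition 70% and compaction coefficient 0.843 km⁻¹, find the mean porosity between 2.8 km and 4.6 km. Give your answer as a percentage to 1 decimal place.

⟨phi⟩ = (1/(z₂−z₁)) ∫ phi₀ e^(−kz) dz = phi₀·(e^(−k·z₁) − e^(−k·z₂)) / (k·(z₂−z₁))
e^(−0.843×2.8) = 0.0944; e^(−0.843×4.6) = 0.0207
⟨phi⟩ = 0.7 × (0.0944 − 0.0207) / (0.843 × 1.8) = 0.7 × 0.0486 = 0.0340

3.4%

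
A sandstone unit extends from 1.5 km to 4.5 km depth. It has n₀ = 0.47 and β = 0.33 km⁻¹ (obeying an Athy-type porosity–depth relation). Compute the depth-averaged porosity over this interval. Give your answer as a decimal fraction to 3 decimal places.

⟨n⟩ = (1/(z₂−z₁)) ∫ n₀ e^(−βz) dz = n₀·(e^(−β·z₁) − e^(−β·z₂)) / (β·(z₂−z₁))
e^(−0.33×1.5) = 0.6096; e^(−0.33×4.5) = 0.2265
⟨n⟩ = 0.47 × (0.6096 − 0.2265) / (0.33 × 3) = 0.47 × 0.3869 = 0.1819

0.182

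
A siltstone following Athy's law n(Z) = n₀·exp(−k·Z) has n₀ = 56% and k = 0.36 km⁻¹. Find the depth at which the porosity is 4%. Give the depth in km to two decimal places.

Invert Athy's law: Z = ln(n₀/n) / k
Z = ln(0.56/0.04) / 0.36 = ln(14) / 0.36 = 2.6391 / 0.36 = 7.331 km

7.33 km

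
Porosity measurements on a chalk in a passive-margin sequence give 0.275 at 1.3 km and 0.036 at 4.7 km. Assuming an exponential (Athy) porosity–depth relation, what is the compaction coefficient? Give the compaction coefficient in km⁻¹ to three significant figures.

0.598 km⁻¹

Athy: n(z) = n₀ e^(−kz) ⇒ n₁/n₂ = e^{k(z₂−z₁)} ⇒ k = ln(n₁/n₂)/(z₂−z₁)
k = ln(0.275/0.036) / (4.7 − 1.3) = ln(7.639) / 3.4 = 2.0333 / 3.4 = 0.598 km⁻¹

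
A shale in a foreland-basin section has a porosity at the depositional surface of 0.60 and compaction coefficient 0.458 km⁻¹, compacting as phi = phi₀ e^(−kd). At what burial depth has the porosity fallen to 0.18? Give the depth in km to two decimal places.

2.63 km

Invert Athy's law: d = ln(phi₀/phi) / k
d = ln(0.6/0.18) / 0.458 = ln(3.333) / 0.458 = 1.2040 / 0.458 = 2.629 km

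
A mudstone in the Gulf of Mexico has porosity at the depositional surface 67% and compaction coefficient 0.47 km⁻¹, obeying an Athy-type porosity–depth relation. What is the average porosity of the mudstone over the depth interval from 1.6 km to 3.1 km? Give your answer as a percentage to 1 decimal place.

22.7%

⟨phi⟩ = (1/(z₂−z₁)) ∫ phi₀ e^(−βz) dz = phi₀·(e^(−β·z₁) − e^(−β·z₂)) / (β·(z₂−z₁))
e^(−0.47×1.6) = 0.4714; e^(−0.47×3.1) = 0.2329
⟨phi⟩ = 0.67 × (0.4714 − 0.2329) / (0.47 × 1.5) = 0.67 × 0.3383 = 0.2266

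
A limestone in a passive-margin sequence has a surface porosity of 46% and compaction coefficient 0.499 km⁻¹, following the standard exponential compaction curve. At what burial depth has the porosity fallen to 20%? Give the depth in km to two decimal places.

Invert Athy's law: Z = ln(φ₀/φ) / k
Z = ln(0.46/0.2) / 0.499 = ln(2.3) / 0.499 = 0.8329 / 0.499 = 1.669 km

1.67 km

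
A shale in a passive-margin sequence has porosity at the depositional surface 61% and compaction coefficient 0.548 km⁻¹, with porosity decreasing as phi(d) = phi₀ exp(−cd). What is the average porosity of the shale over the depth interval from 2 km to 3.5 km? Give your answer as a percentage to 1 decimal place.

13.9%

⟨phi⟩ = (1/(d₂−d₁)) ∫ phi₀ e^(−cd) dd = phi₀·(e^(−c·d₁) − e^(−c·d₂)) / (c·(d₂−d₁))
e^(−0.548×2) = 0.3342; e^(−0.548×3.5) = 0.1469
⟨phi⟩ = 0.61 × (0.3342 − 0.1469) / (0.548 × 1.5) = 0.61 × 0.2279 = 0.1390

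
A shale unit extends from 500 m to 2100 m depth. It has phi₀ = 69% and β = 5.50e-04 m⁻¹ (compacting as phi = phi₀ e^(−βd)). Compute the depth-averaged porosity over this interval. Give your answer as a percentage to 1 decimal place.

34.9%

Working in km (1 km = 1000 m; β in km⁻¹ = β in m⁻¹ × 1000):
⟨phi⟩ = (1/(d₂−d₁)) ∫ phi₀ e^(−βd) dd = phi₀·(e^(−β·d₁) − e^(−β·d₂)) / (β·(d₂−d₁))
e^(−0.55×0.5) = 0.7596; e^(−0.55×2.1) = 0.3151
⟨phi⟩ = 0.69 × (0.7596 − 0.3151) / (0.55 × 1.6) = 0.69 × 0.5051 = 0.3485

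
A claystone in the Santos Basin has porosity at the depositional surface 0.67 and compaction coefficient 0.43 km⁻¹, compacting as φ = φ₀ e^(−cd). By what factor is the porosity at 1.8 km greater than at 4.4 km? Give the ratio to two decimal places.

3.06

φ(d₁)/φ(d₂) = e^(−c·d₁)/e^(−c·d₂) = e^{c(d₂−d₁)}
= exp(0.43 × 2.6) = exp(1.118) = 3.0587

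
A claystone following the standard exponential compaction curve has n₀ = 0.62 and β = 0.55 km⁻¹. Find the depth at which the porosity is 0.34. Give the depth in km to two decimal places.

Invert Athy's law: z = ln(n₀/n) / β
z = ln(0.62/0.34) / 0.55 = ln(1.824) / 0.55 = 0.6008 / 0.55 = 1.092 km

1.09 km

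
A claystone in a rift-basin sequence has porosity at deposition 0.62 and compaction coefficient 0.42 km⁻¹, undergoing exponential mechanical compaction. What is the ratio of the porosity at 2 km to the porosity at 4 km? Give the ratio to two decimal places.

2.32

phi(d₁)/phi(d₂) = e^(−k·d₁)/e^(−k·d₂) = e^{k(d₂−d₁)}
= exp(0.42 × 2) = exp(0.84) = 2.3164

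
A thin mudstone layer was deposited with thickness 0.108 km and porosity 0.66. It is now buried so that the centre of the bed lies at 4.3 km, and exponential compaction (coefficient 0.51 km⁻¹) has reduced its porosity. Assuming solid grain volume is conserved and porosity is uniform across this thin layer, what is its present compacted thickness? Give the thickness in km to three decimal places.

Porosity at 4.3 km: n = 0.66·exp(−0.51×4.3) = 0.0736
Solid-volume conservation: h(1−n) = h₀(1−n₀) ⇒ h = h₀·(1−n₀)/(1−n)
h = 0.108 × (1 − 0.66)/(1 − 0.0736) = 0.108 × 0.3670 = 0.0396 km

0.040 km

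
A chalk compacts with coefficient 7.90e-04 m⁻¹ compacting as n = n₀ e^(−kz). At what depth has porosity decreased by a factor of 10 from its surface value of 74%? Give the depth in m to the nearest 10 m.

Working in km (1 km = 1000 m; k in km⁻¹ = k in m⁻¹ × 1000):
n/n₀ = 1/10 ⇒ exp(−k·z) = 1/10 ⇒ z = ln(10) / k
z = 2.3026 / 0.79 = 2.915 km

2910 m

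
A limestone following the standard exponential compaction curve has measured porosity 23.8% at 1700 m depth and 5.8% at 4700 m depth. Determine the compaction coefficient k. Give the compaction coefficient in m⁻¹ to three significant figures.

0.000471 m⁻¹

Working in km (1 km = 1000 m; k in km⁻¹ = k in m⁻¹ × 1000):
Athy: phi(z) = phi₀ e^(−kz) ⇒ phi₁/phi₂ = e^{k(z₂−z₁)} ⇒ k = ln(phi₁/phi₂)/(z₂−z₁)
k = ln(0.238/0.058) / (4.7 − 1.7) = ln(4.103) / 3 = 1.4118 / 3 = 0.4706 km⁻¹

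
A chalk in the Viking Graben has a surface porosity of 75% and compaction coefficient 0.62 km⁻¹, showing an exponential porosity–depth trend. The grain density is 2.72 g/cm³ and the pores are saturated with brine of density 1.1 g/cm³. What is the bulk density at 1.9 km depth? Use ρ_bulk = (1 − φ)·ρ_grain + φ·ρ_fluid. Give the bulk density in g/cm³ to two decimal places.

2.35 g/cm³

Porosity at depth: n = 0.75·exp(−0.62×1.9) = 0.75×0.3079 = 0.2309
Bulk density: ρ_b = (1−n)ρ_g + n·ρ_f = 0.7691×2.72 + 0.2309×1.1
       = 2.092 + 0.254 = 2.346 g/cm³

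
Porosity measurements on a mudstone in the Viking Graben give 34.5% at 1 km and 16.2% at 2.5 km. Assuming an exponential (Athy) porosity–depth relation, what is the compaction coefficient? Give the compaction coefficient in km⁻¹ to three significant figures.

0.504 km⁻¹

Athy: n(d) = n₀ e^(−cd) ⇒ n₁/n₂ = e^{c(d₂−d₁)} ⇒ c = ln(n₁/n₂)/(d₂−d₁)
c = ln(0.345/0.162) / (2.5 − 1) = ln(2.13) / 1.5 = 0.7559 / 1.5 = 0.504 km⁻¹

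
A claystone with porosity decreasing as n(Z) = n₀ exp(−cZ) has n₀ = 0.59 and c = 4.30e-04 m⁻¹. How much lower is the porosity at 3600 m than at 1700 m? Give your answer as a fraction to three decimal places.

Working in km (1 km = 1000 m; c in km⁻¹ = c in m⁻¹ × 1000):
n(1.7) = 0.59·e^(−0.43×1.7) = 0.2840
n(3.6) = 0.59·e^(−0.43×3.6) = 0.1255
Δn = 0.2840 − 0.1255 = 0.1586

0.159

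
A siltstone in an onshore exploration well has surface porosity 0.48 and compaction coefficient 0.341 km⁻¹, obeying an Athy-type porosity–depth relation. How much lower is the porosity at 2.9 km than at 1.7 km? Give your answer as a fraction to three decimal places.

n(1.7) = 0.48·e^(−0.341×1.7) = 0.2688
n(2.9) = 0.48·e^(−0.341×2.9) = 0.1786
Δn = 0.2688 − 0.1786 = 0.0903

0.090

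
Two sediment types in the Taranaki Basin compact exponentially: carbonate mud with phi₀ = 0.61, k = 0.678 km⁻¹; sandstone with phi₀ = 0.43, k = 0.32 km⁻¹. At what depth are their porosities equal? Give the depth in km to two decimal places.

Set phi₀ₐ e^(−kₐd) = phi₀ᵦ e^(−kᵦd) ⇒ ln(phi₀ₐ/phi₀ᵦ) = (kₐ − kᵦ)·d
d = ln(0.61/0.43) / (0.678 − 0.32) = 0.3497 / 0.358 = 0.977 km

0.98 km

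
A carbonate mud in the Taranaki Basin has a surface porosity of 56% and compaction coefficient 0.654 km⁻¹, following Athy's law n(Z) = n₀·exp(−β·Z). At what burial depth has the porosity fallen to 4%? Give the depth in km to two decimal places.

Invert Athy's law: Z = ln(n₀/n) / β
Z = ln(0.56/0.04) / 0.654 = ln(14) / 0.654 = 2.6391 / 0.654 = 4.035 km

4.04 km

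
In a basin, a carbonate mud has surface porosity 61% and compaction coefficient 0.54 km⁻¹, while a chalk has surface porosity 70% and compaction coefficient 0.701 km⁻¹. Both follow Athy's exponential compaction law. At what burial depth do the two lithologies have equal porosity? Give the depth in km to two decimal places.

Set φ₀ₐ e^(−βₐz) = φ₀ᵦ e^(−βᵦz) ⇒ ln(φ₀ₐ/φ₀ᵦ) = (βₐ − βᵦ)·z
z = ln(0.61/0.7) / (0.54 − 0.701) = -0.1376 / -0.161 = 0.855 km

0.85 km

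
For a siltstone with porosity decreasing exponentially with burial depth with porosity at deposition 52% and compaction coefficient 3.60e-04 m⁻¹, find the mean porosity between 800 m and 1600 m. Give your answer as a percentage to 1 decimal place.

33.9%

Working in km (1 km = 1000 m; k in km⁻¹ = k in m⁻¹ × 1000):
⟨φ⟩ = (1/(z₂−z₁)) ∫ φ₀ e^(−kz) dz = φ₀·(e^(−k·z₁) − e^(−k·z₂)) / (k·(z₂−z₁))
e^(−0.36×0.8) = 0.7498; e^(−0.36×1.6) = 0.5621
⟨φ⟩ = 0.52 × (0.7498 − 0.5621) / (0.36 × 0.8) = 0.52 × 0.6515 = 0.3388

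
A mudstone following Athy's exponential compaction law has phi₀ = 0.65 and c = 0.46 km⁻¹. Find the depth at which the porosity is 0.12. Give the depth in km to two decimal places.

Invert Athy's law: z = ln(phi₀/phi) / c
z = ln(0.65/0.12) / 0.46 = ln(5.417) / 0.46 = 1.6895 / 0.46 = 3.673 km

3.67 km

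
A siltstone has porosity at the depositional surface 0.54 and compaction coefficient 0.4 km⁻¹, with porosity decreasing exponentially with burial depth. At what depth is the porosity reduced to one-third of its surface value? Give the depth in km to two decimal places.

2.75 km

phi/phi₀ = 1/3 ⇒ exp(−c·z) = 1/3 ⇒ z = ln(3) / c
z = 1.0986 / 0.4 = 2.747 km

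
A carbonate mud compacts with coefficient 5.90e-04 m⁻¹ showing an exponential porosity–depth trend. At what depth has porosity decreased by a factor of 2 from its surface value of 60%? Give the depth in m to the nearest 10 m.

Working in km (1 km = 1000 m; c in km⁻¹ = c in m⁻¹ × 1000):
φ/φ₀ = 1/2 ⇒ exp(−c·z) = 1/2 ⇒ z = ln(2) / c
z = 0.6931 / 0.59 = 1.175 km

1170 m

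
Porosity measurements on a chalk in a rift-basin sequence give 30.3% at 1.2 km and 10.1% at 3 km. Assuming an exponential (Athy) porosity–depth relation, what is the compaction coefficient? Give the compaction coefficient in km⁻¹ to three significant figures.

Athy: φ(Z) = φ₀ e^(−βZ) ⇒ φ₁/φ₂ = e^{β(Z₂−Z₁)} ⇒ β = ln(φ₁/φ₂)/(Z₂−Z₁)
β = ln(0.303/0.101) / (3 − 1.2) = ln(3) / 1.8 = 1.0986 / 1.8 = 0.6103 km⁻¹

0.610 km⁻¹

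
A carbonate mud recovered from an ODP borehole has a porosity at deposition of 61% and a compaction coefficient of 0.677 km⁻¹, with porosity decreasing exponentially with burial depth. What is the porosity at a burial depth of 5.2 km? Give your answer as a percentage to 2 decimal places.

n = n₀·exp(−β·z) = 0.61 × exp(−0.677 × 5.2) = 0.61 × exp(−3.52)
  = 0.61 × 0.0296 = 0.0180

1.80%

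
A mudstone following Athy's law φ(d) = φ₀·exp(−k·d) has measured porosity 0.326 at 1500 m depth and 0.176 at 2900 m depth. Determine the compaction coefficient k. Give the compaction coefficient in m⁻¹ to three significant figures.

0.000440 m⁻¹

Working in km (1 km = 1000 m; k in km⁻¹ = k in m⁻¹ × 1000):
Athy: φ(d) = φ₀ e^(−kd) ⇒ φ₁/φ₂ = e^{k(d₂−d₁)} ⇒ k = ln(φ₁/φ₂)/(d₂−d₁)
k = ln(0.326/0.176) / (2.9 − 1.5) = ln(1.852) / 1.4 = 0.6164 / 1.4 = 0.4403 km⁻¹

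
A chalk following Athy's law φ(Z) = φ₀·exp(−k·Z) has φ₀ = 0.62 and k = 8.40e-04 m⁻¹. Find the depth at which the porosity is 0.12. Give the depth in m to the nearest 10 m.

Working in km (1 km = 1000 m; k in km⁻¹ = k in m⁻¹ × 1000):
Invert Athy's law: Z = ln(φ₀/φ) / k
Z = ln(0.62/0.12) / 0.84 = ln(5.167) / 0.84 = 1.6422 / 0.84 = 1.955 km

1960 m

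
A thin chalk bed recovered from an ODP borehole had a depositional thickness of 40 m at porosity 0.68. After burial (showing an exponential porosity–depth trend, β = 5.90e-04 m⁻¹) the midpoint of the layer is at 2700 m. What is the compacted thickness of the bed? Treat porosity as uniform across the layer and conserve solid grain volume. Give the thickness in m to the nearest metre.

Working in km (1 km = 1000 m; β in km⁻¹ = β in m⁻¹ × 1000):
Porosity at 2.7 km: n = 0.68·exp(−0.59×2.7) = 0.1383
Solid-volume conservation: h(1−n) = h₀(1−n₀) ⇒ h = h₀·(1−n₀)/(1−n)
h = 0.04 × (1 − 0.68)/(1 − 0.1383) = 0.04 × 0.3713 = 0.0149 km

15 m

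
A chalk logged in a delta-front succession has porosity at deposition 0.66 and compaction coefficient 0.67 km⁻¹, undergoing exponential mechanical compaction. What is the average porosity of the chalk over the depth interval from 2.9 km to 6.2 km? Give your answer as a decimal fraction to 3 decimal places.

0.038

⟨n⟩ = (1/(z₂−z₁)) ∫ n₀ e^(−cz) dz = n₀·(e^(−c·z₁) − e^(−c·z₂)) / (c·(z₂−z₁))
e^(−0.67×2.9) = 0.1433; e^(−0.67×6.2) = 0.0157
⟨n⟩ = 0.66 × (0.1433 − 0.0157) / (0.67 × 3.3) = 0.66 × 0.0577 = 0.0381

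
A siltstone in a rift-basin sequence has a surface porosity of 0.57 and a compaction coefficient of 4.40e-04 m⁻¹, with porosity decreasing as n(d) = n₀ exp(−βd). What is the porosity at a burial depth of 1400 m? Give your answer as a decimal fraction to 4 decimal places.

0.3079

Working in km (1 km = 1000 m; β in km⁻¹ = β in m⁻¹ × 1000):
n = n₀·exp(−β·d) = 0.57 × exp(−0.44 × 1.4) = 0.57 × exp(−0.616)
  = 0.57 × 0.5401 = 0.3079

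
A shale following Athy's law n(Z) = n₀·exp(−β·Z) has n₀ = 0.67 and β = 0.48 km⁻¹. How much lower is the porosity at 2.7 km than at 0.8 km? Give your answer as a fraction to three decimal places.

n(0.8) = 0.67·e^(−0.48×0.8) = 0.4564
n(2.7) = 0.67·e^(−0.48×2.7) = 0.1833
Δn = 0.4564 − 0.1833 = 0.2730

0.273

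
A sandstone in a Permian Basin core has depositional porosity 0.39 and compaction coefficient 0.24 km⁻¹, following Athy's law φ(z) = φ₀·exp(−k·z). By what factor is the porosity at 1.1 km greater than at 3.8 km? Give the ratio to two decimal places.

φ(z₁)/φ(z₂) = e^(−k·z₁)/e^(−k·z₂) = e^{k(z₂−z₁)}
= exp(0.24 × 2.7) = exp(0.648) = 1.9117

1.91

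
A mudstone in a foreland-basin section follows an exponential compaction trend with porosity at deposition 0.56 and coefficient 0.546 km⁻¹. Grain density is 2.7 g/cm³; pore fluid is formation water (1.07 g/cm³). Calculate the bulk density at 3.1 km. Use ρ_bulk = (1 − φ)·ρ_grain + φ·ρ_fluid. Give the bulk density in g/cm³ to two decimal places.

2.53 g/cm³

Porosity at depth: n = 0.56·exp(−0.546×3.1) = 0.56×0.1840 = 0.1031
Bulk density: ρ_b = (1−n)ρ_g + n·ρ_f = 0.8969×2.7 + 0.1031×1.07
       = 2.422 + 0.110 = 2.532 g/cm³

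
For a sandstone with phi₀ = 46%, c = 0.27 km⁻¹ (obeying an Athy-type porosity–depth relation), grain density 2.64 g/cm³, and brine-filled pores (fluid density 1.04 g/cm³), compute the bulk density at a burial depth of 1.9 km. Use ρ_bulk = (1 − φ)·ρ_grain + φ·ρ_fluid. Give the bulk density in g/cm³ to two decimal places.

Porosity at depth: phi = 0.46·exp(−0.27×1.9) = 0.46×0.5987 = 0.2754
Bulk density: ρ_b = (1−phi)ρ_g + phi·ρ_f = 0.7246×2.64 + 0.2754×1.04
       = 1.913 + 0.286 = 2.199 g/cm³

2.20 g/cm³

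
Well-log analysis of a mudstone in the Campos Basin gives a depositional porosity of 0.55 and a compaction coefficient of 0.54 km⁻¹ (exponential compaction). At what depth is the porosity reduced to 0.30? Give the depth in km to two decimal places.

1.12 km

Invert Athy's law: Z = ln(φ₀/φ) / β
Z = ln(0.55/0.3) / 0.54 = ln(1.833) / 0.54 = 0.6061 / 0.54 = 1.122 km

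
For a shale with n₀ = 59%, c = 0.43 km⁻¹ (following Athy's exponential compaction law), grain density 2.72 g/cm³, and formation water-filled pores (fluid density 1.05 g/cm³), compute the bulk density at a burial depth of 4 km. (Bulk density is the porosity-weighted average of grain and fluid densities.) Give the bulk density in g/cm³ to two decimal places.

Porosity at depth: n = 0.59·exp(−0.43×4) = 0.59×0.1791 = 0.1056
Bulk density: ρ_b = (1−n)ρ_g + n·ρ_f = 0.8944×2.72 + 0.1056×1.05
       = 2.433 + 0.111 = 2.544 g/cm³

2.54 g/cm³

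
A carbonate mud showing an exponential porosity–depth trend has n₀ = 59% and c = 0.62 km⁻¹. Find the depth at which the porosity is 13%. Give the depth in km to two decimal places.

2.44 km

Invert Athy's law: z = ln(n₀/n) / c
z = ln(0.59/0.13) / 0.62 = ln(4.538) / 0.62 = 1.5126 / 0.62 = 2.440 km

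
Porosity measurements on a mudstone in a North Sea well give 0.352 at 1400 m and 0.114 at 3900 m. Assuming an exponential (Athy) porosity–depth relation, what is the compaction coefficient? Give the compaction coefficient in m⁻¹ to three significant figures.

0.000451 m⁻¹

Working in km (1 km = 1000 m; c in km⁻¹ = c in m⁻¹ × 1000):
Athy: n(Z) = n₀ e^(−cZ) ⇒ n₁/n₂ = e^{c(Z₂−Z₁)} ⇒ c = ln(n₁/n₂)/(Z₂−Z₁)
c = ln(0.352/0.114) / (3.9 − 1.4) = ln(3.088) / 2.5 = 1.1274 / 2.5 = 0.451 km⁻¹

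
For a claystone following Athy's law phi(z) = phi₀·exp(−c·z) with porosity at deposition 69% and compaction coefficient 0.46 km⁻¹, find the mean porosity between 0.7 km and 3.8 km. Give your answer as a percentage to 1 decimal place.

⟨phi⟩ = (1/(z₂−z₁)) ∫ phi₀ e^(−cz) dz = phi₀·(e^(−c·z₁) − e^(−c·z₂)) / (c·(z₂−z₁))
e^(−0.46×0.7) = 0.7247; e^(−0.46×3.8) = 0.1741
⟨phi⟩ = 0.69 × (0.7247 − 0.1741) / (0.46 × 3.1) = 0.69 × 0.3861 = 0.2664

26.6%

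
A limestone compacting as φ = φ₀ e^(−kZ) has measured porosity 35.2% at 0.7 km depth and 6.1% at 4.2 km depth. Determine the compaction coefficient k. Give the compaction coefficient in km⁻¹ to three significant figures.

Athy: φ(Z) = φ₀ e^(−kZ) ⇒ φ₁/φ₂ = e^{k(Z₂−Z₁)} ⇒ k = ln(φ₁/φ₂)/(Z₂−Z₁)
k = ln(0.352/0.061) / (4.2 − 0.7) = ln(5.77) / 3.5 = 1.7528 / 3.5 = 0.5008 km⁻¹

0.501 km⁻¹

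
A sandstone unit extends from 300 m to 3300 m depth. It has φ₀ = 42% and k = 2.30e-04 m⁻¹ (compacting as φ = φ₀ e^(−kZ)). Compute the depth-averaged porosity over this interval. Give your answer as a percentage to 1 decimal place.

28.3%

Working in km (1 km = 1000 m; k in km⁻¹ = k in m⁻¹ × 1000):
⟨φ⟩ = (1/(Z₂−Z₁)) ∫ φ₀ e^(−kZ) dZ = φ₀·(e^(−k·Z₁) − e^(−k·Z₂)) / (k·(Z₂−Z₁))
e^(−0.23×0.3) = 0.9333; e^(−0.23×3.3) = 0.4681
⟨φ⟩ = 0.42 × (0.9333 − 0.4681) / (0.23 × 3) = 0.42 × 0.6742 = 0.2832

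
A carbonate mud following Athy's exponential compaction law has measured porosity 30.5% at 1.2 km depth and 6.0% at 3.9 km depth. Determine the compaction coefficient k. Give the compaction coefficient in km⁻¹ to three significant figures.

Athy: φ(Z) = φ₀ e^(−kZ) ⇒ φ₁/φ₂ = e^{k(Z₂−Z₁)} ⇒ k = ln(φ₁/φ₂)/(Z₂−Z₁)
k = ln(0.305/0.06) / (3.9 − 1.2) = ln(5.083) / 2.7 = 1.6260 / 2.7 = 0.6022 km⁻¹

0.602 km⁻¹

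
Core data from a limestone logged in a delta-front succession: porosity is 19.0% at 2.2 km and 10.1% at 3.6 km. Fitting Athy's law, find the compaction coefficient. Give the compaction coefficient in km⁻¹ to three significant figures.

Athy: phi(z) = phi₀ e^(−kz) ⇒ phi₁/phi₂ = e^{k(z₂−z₁)} ⇒ k = ln(phi₁/phi₂)/(z₂−z₁)
k = ln(0.19/0.101) / (3.6 − 2.2) = ln(1.881) / 1.4 = 0.6319 / 1.4 = 0.4514 km⁻¹

0.451 km⁻¹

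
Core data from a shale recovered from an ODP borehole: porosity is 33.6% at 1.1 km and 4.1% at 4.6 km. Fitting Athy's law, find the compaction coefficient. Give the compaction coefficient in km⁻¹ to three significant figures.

Athy: n(z) = n₀ e^(−kz) ⇒ n₁/n₂ = e^{k(z₂−z₁)} ⇒ k = ln(n₁/n₂)/(z₂−z₁)
k = ln(0.336/0.041) / (4.6 − 1.1) = ln(8.195) / 3.5 = 2.1035 / 3.5 = 0.601 km⁻¹

0.601 km⁻¹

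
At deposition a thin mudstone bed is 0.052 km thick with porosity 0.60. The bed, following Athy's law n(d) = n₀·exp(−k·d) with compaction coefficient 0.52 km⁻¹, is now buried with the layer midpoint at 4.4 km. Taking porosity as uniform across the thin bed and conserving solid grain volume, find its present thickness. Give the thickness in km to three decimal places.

0.022 km

Porosity at 4.4 km: n = 0.6·exp(−0.52×4.4) = 0.0609
Solid-volume conservation: h(1−n) = h₀(1−n₀) ⇒ h = h₀·(1−n₀)/(1−n)
h = 0.052 × (1 − 0.6)/(1 − 0.0609) = 0.052 × 0.4259 = 0.0221 km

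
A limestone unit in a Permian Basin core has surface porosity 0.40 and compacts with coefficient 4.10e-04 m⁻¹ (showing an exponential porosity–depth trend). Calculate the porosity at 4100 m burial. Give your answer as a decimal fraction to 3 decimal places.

0.074

Working in km (1 km = 1000 m; k in km⁻¹ = k in m⁻¹ × 1000):
phi = phi₀·exp(−k·d) = 0.4 × exp(−0.41 × 4.1) = 0.4 × exp(−1.681)
  = 0.4 × 0.1862 = 0.0745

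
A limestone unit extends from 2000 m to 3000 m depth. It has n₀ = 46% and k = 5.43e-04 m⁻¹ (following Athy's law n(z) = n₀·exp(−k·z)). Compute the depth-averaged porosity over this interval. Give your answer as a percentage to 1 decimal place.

12.0%

Working in km (1 km = 1000 m; k in km⁻¹ = k in m⁻¹ × 1000):
⟨n⟩ = (1/(z₂−z₁)) ∫ n₀ e^(−kz) dz = n₀·(e^(−k·z₁) − e^(−k·z₂)) / (k·(z₂−z₁))
e^(−0.543×2) = 0.3376; e^(−0.543×3) = 0.1961
⟨n⟩ = 0.46 × (0.3376 − 0.1961) / (0.543 × 1) = 0.46 × 0.2605 = 0.1198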